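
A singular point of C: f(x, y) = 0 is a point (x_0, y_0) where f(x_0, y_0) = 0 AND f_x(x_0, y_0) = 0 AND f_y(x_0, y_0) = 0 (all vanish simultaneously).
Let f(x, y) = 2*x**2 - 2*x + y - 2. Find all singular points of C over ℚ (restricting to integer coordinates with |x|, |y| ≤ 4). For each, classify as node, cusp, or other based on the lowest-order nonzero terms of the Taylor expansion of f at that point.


No singular points in the scanned grid; C is smooth there.

Compute partial derivatives:
  f_x = 4*x - 2.
  f_y = 1.
f_y = 1 is a nonzero constant, so f_y never vanishes: no point (x, y) can satisfy f = f_x = f_y = 0. In particular no (x, y) ∈ {−4, ..., 4}² is singular; the curve is smooth.


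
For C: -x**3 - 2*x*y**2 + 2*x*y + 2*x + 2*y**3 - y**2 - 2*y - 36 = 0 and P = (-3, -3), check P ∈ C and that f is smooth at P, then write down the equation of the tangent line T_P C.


Tangent line at P: -49*x + 16*y - 99 = 0.

Step 1: f(-3, -3) = 0, so P lies on C.
Step 2: partial derivatives
  f_x(x, y) = -3*x**2 - 2*y**2 + 2*y + 2, f_y(x, y) = -4*x*y + 2*x + 6*y**2 - 2*y - 2.
  f_x(P) = -49, f_y(P) = 16 (gradient nonzero, so P is smooth).
Step 3: tangent line at P: -49·(x − -3) + 16·(y − -3) = 0.
Expanding: -49*x + 16*y - 99 = 0.


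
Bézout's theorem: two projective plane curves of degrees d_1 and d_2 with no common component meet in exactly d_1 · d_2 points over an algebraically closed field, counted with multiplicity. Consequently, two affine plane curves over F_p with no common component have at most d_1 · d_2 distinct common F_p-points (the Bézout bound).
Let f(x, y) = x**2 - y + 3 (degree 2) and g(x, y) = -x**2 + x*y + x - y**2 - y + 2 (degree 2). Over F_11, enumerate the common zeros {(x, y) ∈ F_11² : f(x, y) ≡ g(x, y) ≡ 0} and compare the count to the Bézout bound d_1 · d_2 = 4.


Common zeros: ∅; count = 0; Bézout bound = 4.

deg(f) = 2, deg(g) = 2, so Bézout bound = 4.
Scan x ∈ F_11. For each x, list the y ∈ F_11 with f(x, y) ≡ 0 and those with g(x, y) ≡ 0 (mod 11); the common zeros in that column are the intersection.
  x = 0: f ≡ 0 at y ∈ {3}; g ≡ 0 at y ∈ {1, 9}; common: ∅.
  x = 1: f ≡ 0 at y ∈ {4}; g ≡ 0 at y ∈ ∅; common: ∅.
  x = 2: f ≡ 0 at y ∈ {7}; g ≡ 0 at y ∈ {0, 1}; common: ∅.
  x = 3: f ≡ 0 at y ∈ {1}; g ≡ 0 at y ∈ ∅; common: ∅.
  x = 4: f ≡ 0 at y ∈ {8}; g ≡ 0 at y ∈ ∅; common: ∅.
  x = 5: f ≡ 0 at y ∈ {6}; g ≡ 0 at y ∈ ∅; common: ∅.
  x = 6: f ≡ 0 at y ∈ {6}; g ≡ 0 at y ∈ {2, 3}; common: ∅.
  x = 7: f ≡ 0 at y ∈ {8}; g ≡ 0 at y ∈ ∅; common: ∅.
  x = 8: f ≡ 0 at y ∈ {1}; g ≡ 0 at y ∈ {2, 5}; common: ∅.
  x = 9: f ≡ 0 at y ∈ {7}; g ≡ 0 at y ∈ {3, 5}; common: ∅.
  x = 10: f ≡ 0 at y ∈ {4}; g ≡ 0 at y ∈ {0, 9}; common: ∅.
Collecting: common zeros = ∅, so the count is 0.
Comparison with the Bézout bound: 0 ≤ 4 = deg(f)·deg(g), as expected for curves with no common component (the affine F_11-count falls short of the bound because intersections may lie at infinity, over extension fields, or carry multiplicity).


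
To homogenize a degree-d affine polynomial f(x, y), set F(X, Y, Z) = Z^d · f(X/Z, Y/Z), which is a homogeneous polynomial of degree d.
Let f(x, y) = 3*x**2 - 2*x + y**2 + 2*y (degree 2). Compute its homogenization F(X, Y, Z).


F(X, Y, Z) = 3*X**2 - 2*X*Z + Y**2 + 2*Y*Z

deg(f) = 2.
Substitute x = X/Z, y = Y/Z into f, then multiply by Z^2.
  monomial 3·x^2·y^0 ↦ 3·X^2·Y^0·Z^0.
  monomial -2·x^1·y^0 ↦ -2·X^1·Y^0·Z^1.
  monomial 1·x^0·y^2 ↦ 1·X^0·Y^2·Z^0.
  monomial 2·x^0·y^1 ↦ 2·X^0·Y^1·Z^1.
Collecting: F(X, Y, Z) = 3*X**2 - 2*X*Z + Y**2 + 2*Y*Z.


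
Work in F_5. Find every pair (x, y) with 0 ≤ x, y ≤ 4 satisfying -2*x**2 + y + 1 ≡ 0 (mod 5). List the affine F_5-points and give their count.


Affine F_5-points: {(0, 4), (1, 1), (2, 2), (3, 2), (4, 1)}; count = 5.

For each of the 25 pairs (x, y) ∈ F_5², evaluate f(x, y) mod 5. Record the zeros.
  x = 0: [0↦1, 1↦2, 2↦3, 3↦4, 4↦0]  zeros at y ∈ {4}
  x = 1: [0↦4, 1↦0, 2↦1, 3↦2, 4↦3]  zeros at y ∈ {1}
  x = 2: [0↦3, 1↦4, 2↦0, 3↦1, 4↦2]  zeros at y ∈ {2}
  x = 3: [0↦3, 1↦4, 2↦0, 3↦1, 4↦2]  zeros at y ∈ {2}
  x = 4: [0↦4, 1↦0, 2↦1, 3↦2, 4↦3]  zeros at y ∈ {1}
Collecting zeros: affine points = {(0, 4), (1, 1), (2, 2), (3, 2), (4, 1)}.
Total count |C(F_5)_aff| = 5.


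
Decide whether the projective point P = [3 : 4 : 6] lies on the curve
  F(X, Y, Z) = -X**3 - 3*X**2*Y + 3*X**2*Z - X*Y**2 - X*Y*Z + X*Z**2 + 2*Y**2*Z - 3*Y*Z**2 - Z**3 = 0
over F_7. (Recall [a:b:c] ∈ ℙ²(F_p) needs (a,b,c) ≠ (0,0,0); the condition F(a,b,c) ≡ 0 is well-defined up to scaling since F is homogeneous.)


F(3,4,6) ≡ 0 (mod 7); P is on the curve.

Evaluate F(3, 4, 6) term-by-term (mod 7).
  -X**3 ↦ -1·27·1·1 = -27
  -3*X**2*Y ↦ -3·9·4·1 = -108
  3*X**2*Z ↦ 3·9·1·6 = 162
  -X*Y**2 ↦ -1·3·16·1 = -48
  -X*Y*Z ↦ -1·3·4·6 = -72
  X*Z**2 ↦ 1·3·1·36 = 108
  2*Y**2*Z ↦ 2·1·16·6 = 192
  -3*Y*Z**2 ↦ -3·1·4·36 = -432
  -Z**3 ↦ -1·1·1·216 = -216
Sum: F(3, 4, 6) = (-27) + (-108) + (162) + (-48) + (-72) + (108) + (192) + (-432) + (-216) = -441.
Reducing mod 7: -441 ≡ 0 (mod 7).
Since F(a, b, c) ≡ 0 (mod 7), P lies on the curve.


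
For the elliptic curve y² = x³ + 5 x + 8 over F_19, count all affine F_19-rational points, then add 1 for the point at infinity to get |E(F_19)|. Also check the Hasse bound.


Affine points = {(2, 8), (2, 11), (4, 4), (4, 15), (5, 5), (5, 14), (6, 8), (6, 11), (7, 5), (7, 14), (8, 3), (8, 16), (11, 8), (11, 11), (13, 3), (13, 16), (15, 0), (16, 2), (16, 17), (17, 3), (17, 16)}; affine count = 21; |E(F_19)| = 22.

Discriminant check: Δ ∝ 4a³ + 27b² = 4·5³ + 27·8² = 4·125 + 27·64 ≡ 5 (mod 19). Nonzero ⇒ E is nonsingular.
For each x ∈ F_19, compute rhs = x³ + 5·x + 8 mod 19, then count y ∈ F_19 with y² ≡ rhs.
  x = 0: rhs = 8, matching y values: none (0 points).
  x = 1: rhs = 14, matching y values: none (0 points).
  x = 2: rhs = 7, matching y values: 8, 11 (2 points).
  x = 3: rhs = 12, matching y values: none (0 points).
  x = 4: rhs = 16, matching y values: 4, 15 (2 points).
  x = 5: rhs = 6, matching y values: 5, 14 (2 points).
  x = 6: rhs = 7, matching y values: 8, 11 (2 points).
  x = 7: rhs = 6, matching y values: 5, 14 (2 points).
  x = 8: rhs = 9, matching y values: 3, 16 (2 points).
  x = 9: rhs = 3, matching y values: none (0 points).
  x = 10: rhs = 13, matching y values: none (0 points).
  x = 11: rhs = 7, matching y values: 8, 11 (2 points).
  x = 12: rhs = 10, matching y values: none (0 points).
  x = 13: rhs = 9, matching y values: 3, 16 (2 points).
  x = 14: rhs = 10, matching y values: none (0 points).
  x = 15: rhs = 0, matching y values: 0 (1 points).
  x = 16: rhs = 4, matching y values: 2, 17 (2 points).
  x = 17: rhs = 9, matching y values: 3, 16 (2 points).
  x = 18: rhs = 2, matching y values: none (0 points).
Total affine count: 21.
Full point count |E(F_19)| = 21 + 1 = 22.
Hasse bound: |22 − (19+1)| = |2| = 2 ≤ 2√19 ≈ 8.7178 ✓.


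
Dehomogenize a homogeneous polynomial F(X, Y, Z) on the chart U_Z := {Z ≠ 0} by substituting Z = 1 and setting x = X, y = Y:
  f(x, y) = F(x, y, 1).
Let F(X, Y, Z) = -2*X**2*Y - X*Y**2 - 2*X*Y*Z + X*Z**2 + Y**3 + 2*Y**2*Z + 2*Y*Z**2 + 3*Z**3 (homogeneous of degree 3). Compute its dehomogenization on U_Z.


f(x, y) = -2*x**2*y - x*y**2 - 2*x*y + x + y**3 + 2*y**2 + 2*y + 3

On U_Z we set Z = 1. Each monomial c·X^i·Y^j·Z^k in F becomes c·x^i·y^j·1^k = c·x^i·y^j.
Substituting Z = 1: F(X, Y, 1) = -2*x**2*y - x*y**2 - 2*x*y + x + y**3 + 2*y**2 + 2*y + 3.
Note: deg(f) ≤ deg(F) = 3; strict inequality happens when F is divisible by Z (lost terms).


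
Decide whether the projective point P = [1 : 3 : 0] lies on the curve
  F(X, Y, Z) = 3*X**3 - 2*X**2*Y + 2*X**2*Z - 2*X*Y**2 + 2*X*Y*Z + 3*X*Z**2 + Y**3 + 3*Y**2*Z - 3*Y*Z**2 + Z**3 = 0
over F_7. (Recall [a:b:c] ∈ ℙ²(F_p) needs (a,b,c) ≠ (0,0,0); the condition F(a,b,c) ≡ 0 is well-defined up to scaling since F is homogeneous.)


F(1,3,0) ≡ 6 (mod 7); P is NOT on the curve.

Evaluate F(1, 3, 0) term-by-term (mod 7).
  3*X**3 ↦ 3·1·1·1 = 3
  -2*X**2*Y ↦ -2·1·3·1 = -6
  2*X**2*Z ↦ 2·1·1·0 = 0
  -2*X*Y**2 ↦ -2·1·9·1 = -18
  2*X*Y*Z ↦ 2·1·3·0 = 0
  3*X*Z**2 ↦ 3·1·1·0 = 0
  Y**3 ↦ 1·1·27·1 = 27
  3*Y**2*Z ↦ 3·1·9·0 = 0
  -3*Y*Z**2 ↦ -3·1·3·0 = 0
  Z**3 ↦ 1·1·1·0 = 0
Sum: F(1, 3, 0) = (3) + (-6) + (0) + (-18) + (0) + (0) + (27) + (0) + (0) + (0) = 6.
Reducing mod 7: 6 ≡ 6 (mod 7).
Since F(a, b, c) ≡ 6 ≠ 0 (mod 7), P does NOT lie on the curve.


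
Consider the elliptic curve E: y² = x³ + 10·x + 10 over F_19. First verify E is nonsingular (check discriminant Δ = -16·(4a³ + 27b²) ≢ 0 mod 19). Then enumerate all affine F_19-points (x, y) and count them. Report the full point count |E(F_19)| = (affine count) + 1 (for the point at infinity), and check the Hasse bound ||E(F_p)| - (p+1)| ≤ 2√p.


Affine points = {(2, 0), (4, 0), (6, 1), (6, 18), (7, 9), (7, 10), (11, 8), (11, 11), (13, 0), (14, 5), (14, 14), (15, 1), (15, 18), (17, 1), (17, 18)}; affine count = 15; |E(F_19)| = 16.

Discriminant check: Δ ∝ 4a³ + 27b² = 4·10³ + 27·10² = 4·1000 + 27·100 ≡ 12 (mod 19). Nonzero ⇒ E is nonsingular.
For each x ∈ F_19, compute rhs = x³ + 10·x + 10 mod 19, then count y ∈ F_19 with y² ≡ rhs.
  x = 0: rhs = 10, matching y values: none (0 points).
  x = 1: rhs = 2, matching y values: none (0 points).
  x = 2: rhs = 0, matching y values: 0 (1 points).
  x = 3: rhs = 10, matching y values: none (0 points).
  x = 4: rhs = 0, matching y values: 0 (1 points).
  x = 5: rhs = 14, matching y values: none (0 points).
  x = 6: rhs = 1, matching y values: 1, 18 (2 points).
  x = 7: rhs = 5, matching y values: 9, 10 (2 points).
  x = 8: rhs = 13, matching y values: none (0 points).
  x = 9: rhs = 12, matching y values: none (0 points).
  x = 10: rhs = 8, matching y values: none (0 points).
  x = 11: rhs = 7, matching y values: 8, 11 (2 points).
  x = 12: rhs = 15, matching y values: none (0 points).
  x = 13: rhs = 0, matching y values: 0 (1 points).
  x = 14: rhs = 6, matching y values: 5, 14 (2 points).
  x = 15: rhs = 1, matching y values: 1, 18 (2 points).
  x = 16: rhs = 10, matching y values: none (0 points).
  x = 17: rhs = 1, matching y values: 1, 18 (2 points).
  x = 18: rhs = 18, matching y values: none (0 points).
Total affine count: 15.
Full point count |E(F_19)| = 15 + 1 = 16.
Hasse bound: |16 − (19+1)| = |-4| = 4 ≤ 2√19 ≈ 8.7178 ✓.


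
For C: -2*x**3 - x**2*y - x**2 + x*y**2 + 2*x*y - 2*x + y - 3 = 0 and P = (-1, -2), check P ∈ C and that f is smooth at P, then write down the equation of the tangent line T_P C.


Tangent line at P: -10*x + 2*y - 6 = 0.

Step 1: f(-1, -2) = 0, so P lies on C.
Step 2: partial derivatives
  f_x(x, y) = -6*x**2 - 2*x*y - 2*x + y**2 + 2*y - 2, f_y(x, y) = -x**2 + 2*x*y + 2*x + 1.
  f_x(P) = -10, f_y(P) = 2 (gradient nonzero, so P is smooth).
Step 3: tangent line at P: -10·(x − -1) + 2·(y − -2) = 0.
Expanding: -10*x + 2*y - 6 = 0.


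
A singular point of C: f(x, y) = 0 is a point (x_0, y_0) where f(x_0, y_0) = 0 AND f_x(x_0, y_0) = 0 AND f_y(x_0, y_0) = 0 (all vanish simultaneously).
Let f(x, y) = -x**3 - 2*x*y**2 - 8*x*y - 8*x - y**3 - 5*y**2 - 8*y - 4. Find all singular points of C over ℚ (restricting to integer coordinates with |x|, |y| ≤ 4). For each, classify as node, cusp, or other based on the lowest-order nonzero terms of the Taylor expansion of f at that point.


Singular points: {(0, -2)}; classification: cusp.

Compute partial derivatives:
  f_x = -3*x**2 - 2*y**2 - 8*y - 8.
  f_y = -4*x*y - 8*x - 3*y**2 - 10*y - 8.
Scan x_0 ∈ {−4, ..., 4}. For each x_0, f_y(x_0, y) is a polynomial in y; find its integer roots y ∈ {−4, ..., 4}, then test f_x and f at those candidates.
  x = -4: f_y(-4, y) = -3*y**2 + 6*y + 24; vanishes at y ∈ {-2, 4}. (-4, -2): f_x = -48 ≠ 0; (-4, 4): f_x = -120 ≠ 0.
  x = -3: f_y(-3, y) = -3*y**2 + 2*y + 16; vanishes at y ∈ {-2}. (-3, -2): f_x = -27 ≠ 0.
  x = -2: f_y(-2, y) = -3*y**2 - 2*y + 8; vanishes at y ∈ {-2}. (-2, -2): f_x = -12 ≠ 0.
  x = -1: f_y(-1, y) = -3*y**2 - 6*y; vanishes at y ∈ {-2, 0}. (-1, -2): f_x = -3 ≠ 0; (-1, 0): f_x = -11 ≠ 0.
  x = 0: f_y(0, y) = -3*y**2 - 10*y - 8; vanishes at y ∈ {-2}. (0, -2): f_x = 0, f = 0 — SINGULAR.
  x = 1: f_y(1, y) = -3*y**2 - 14*y - 16; vanishes at y ∈ {-2}. (1, -2): f_x = -3 ≠ 0.
  x = 2: f_y(2, y) = -3*y**2 - 18*y - 24; vanishes at y ∈ {-4, -2}. (2, -4): f_x = -20 ≠ 0; (2, -2): f_x = -12 ≠ 0.
  x = 3: f_y(3, y) = -3*y**2 - 22*y - 32; vanishes at y ∈ {-2}. (3, -2): f_x = -27 ≠ 0.
  x = 4: f_y(4, y) = -3*y**2 - 26*y - 40; vanishes at y ∈ {-2}. (4, -2): f_x = -48 ≠ 0.
Only singular point on the grid: (0, -2).
Classify: substitute x = 0 + u, y = -2 + v and expand: f = -u**3 - 2*u*v**2 - v**3 + v**2.
No constant or linear terms (consistent with a singular point). Quadratic part: v**2. Cubic part: -u**3 - 2*u*v**2 - v**3.
The quadratic part v**2 is a perfect square, so there is a single (double) tangent line v = 0, i.e. y = -2. Restricting the cubic part to that line (v = 0) leaves -u**3 ≠ 0, so f is not divisible by v and the branch is v² ≈ u**3 to lowest order — this is a cusp.
Classification: cusp.


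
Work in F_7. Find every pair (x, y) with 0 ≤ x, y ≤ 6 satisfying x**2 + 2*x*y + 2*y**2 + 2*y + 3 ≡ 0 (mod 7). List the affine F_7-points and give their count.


Affine F_7-points: {(0, 1), (0, 5), (2, 0), (2, 4), (4, 4), (4, 5), (5, 0), (5, 1)}; count = 8.

For each of the 49 pairs (x, y) ∈ F_7², evaluate f(x, y) mod 7. Record the zeros.
  x = 0: [0↦3, 1↦0, 2↦1, 3↦6, 4↦1, 5↦0, 6↦3]  zeros at y ∈ {1, 5}
  x = 1: [0↦4, 1↦3, 2↦6, 3↦6, 4↦3, 5↦4, 6↦2]  zeros at y ∈ ∅
  x = 2: [0↦0, 1↦1, 2↦6, 3↦1, 4↦0, 5↦3, 6↦3]  zeros at y ∈ {0, 4}
  x = 3: [0↦5, 1↦1, 2↦1, 3↦5, 4↦6, 5↦4, 6↦6]  zeros at y ∈ ∅
  x = 4: [0↦5, 1↦3, 2↦5, 3↦4, 4↦0, 5↦0, 6↦4]  zeros at y ∈ {4, 5}
  x = 5: [0↦0, 1↦0, 2↦4, 3↦5, 4↦3, 5↦5, 6↦4]  zeros at y ∈ {0, 1}
  x = 6: [0↦4, 1↦6, 2↦5, 3↦1, 4↦1, 5↦5, 6↦6]  zeros at y ∈ ∅
Collecting zeros: affine points = {(0, 1), (0, 5), (2, 0), (2, 4), (4, 4), (4, 5), (5, 0), (5, 1)}.
Total count |C(F_7)_aff| = 8.


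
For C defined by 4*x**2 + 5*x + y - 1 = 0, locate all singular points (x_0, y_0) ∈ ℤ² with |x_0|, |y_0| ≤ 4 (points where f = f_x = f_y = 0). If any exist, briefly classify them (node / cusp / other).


No singular points in the scanned grid; C is smooth there.

Compute partial derivatives:
  f_x = 8*x + 5.
  f_y = 1.
f_y = 1 is a nonzero constant, so f_y never vanishes: no point (x, y) can satisfy f = f_x = f_y = 0. In particular no (x, y) ∈ {−4, ..., 4}² is singular; the curve is smooth.


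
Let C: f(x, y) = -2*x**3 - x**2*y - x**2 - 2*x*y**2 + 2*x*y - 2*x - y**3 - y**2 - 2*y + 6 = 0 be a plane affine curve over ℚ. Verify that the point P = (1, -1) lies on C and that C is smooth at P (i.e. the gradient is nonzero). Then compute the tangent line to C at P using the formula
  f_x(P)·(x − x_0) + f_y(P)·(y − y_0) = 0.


Tangent line at P: -12*x + 2*y + 14 = 0.

Step 1: f(1, -1) = 0, so P lies on C.
Step 2: partial derivatives
  f_x(x, y) = -6*x**2 - 2*x*y - 2*x - 2*y**2 + 2*y - 2, f_y(x, y) = -x**2 - 4*x*y + 2*x - 3*y**2 - 2*y - 2.
  f_x(P) = -12, f_y(P) = 2 (gradient nonzero, so P is smooth).
Step 3: tangent line at P: -12·(x − 1) + 2·(y − -1) = 0.
Expanding: -12*x + 2*y + 14 = 0.


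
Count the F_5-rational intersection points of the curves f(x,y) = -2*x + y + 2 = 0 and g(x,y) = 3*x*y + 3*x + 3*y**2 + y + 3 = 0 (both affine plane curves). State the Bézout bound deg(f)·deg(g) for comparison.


Common zeros: {(2, 2), (3, 4)}; count = 2; Bézout bound = 2.

deg(f) = 1, deg(g) = 2, so Bézout bound = 2.
Scan x ∈ F_5. For each x, list the y ∈ F_5 with f(x, y) ≡ 0 and those with g(x, y) ≡ 0 (mod 5); the common zeros in that column are the intersection.
  x = 0: f ≡ 0 at y ∈ {3}; g ≡ 0 at y ∈ {4}; common: ∅.
  x = 1: f ≡ 0 at y ∈ {0}; g ≡ 0 at y ∈ {3, 4}; common: ∅.
  x = 2: f ≡ 0 at y ∈ {2}; g ≡ 0 at y ∈ {2, 4}; common: {2}.
  x = 3: f ≡ 0 at y ∈ {4}; g ≡ 0 at y ∈ {1, 4}; common: {4}.
  x = 4: f ≡ 0 at y ∈ {1}; g ≡ 0 at y ∈ {0, 4}; common: ∅.
Collecting: common zeros = {(2, 2), (3, 4)}, so the count is 2.
Comparison with the Bézout bound: 2 ≤ 2 = deg(f)·deg(g), as expected for curves with no common component (the bound is attained).


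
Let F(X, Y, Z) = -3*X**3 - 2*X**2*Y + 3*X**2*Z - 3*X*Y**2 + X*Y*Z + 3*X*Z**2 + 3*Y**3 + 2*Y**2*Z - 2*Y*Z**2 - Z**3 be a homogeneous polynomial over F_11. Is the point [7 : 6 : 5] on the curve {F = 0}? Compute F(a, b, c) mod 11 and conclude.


F(7,6,5) ≡ 10 (mod 11); P is NOT on the curve.

Evaluate F(7, 6, 5) term-by-term (mod 11).
  -3*X**3 ↦ -3·343·1·1 = -1029
  -2*X**2*Y ↦ -2·49·6·1 = -588
  3*X**2*Z ↦ 3·49·1·5 = 735
  -3*X*Y**2 ↦ -3·7·36·1 = -756
  X*Y*Z ↦ 1·7·6·5 = 210
  3*X*Z**2 ↦ 3·7·1·25 = 525
  3*Y**3 ↦ 3·1·216·1 = 648
  2*Y**2*Z ↦ 2·1·36·5 = 360
  -2*Y*Z**2 ↦ -2·1·6·25 = -300
  -Z**3 ↦ -1·1·1·125 = -125
Sum: F(7, 6, 5) = (-1029) + (-588) + (735) + (-756) + (210) + (525) + (648) + (360) + (-300) + (-125) = -320.
Reducing mod 11: -320 ≡ 10 (mod 11).
Since F(a, b, c) ≡ 10 ≠ 0 (mod 11), P does NOT lie on the curve.


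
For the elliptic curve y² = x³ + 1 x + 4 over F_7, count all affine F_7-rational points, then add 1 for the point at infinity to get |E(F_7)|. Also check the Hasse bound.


Affine points = {(0, 2), (0, 5), (2, 0), (4, 3), (4, 4), (5, 1), (5, 6), (6, 3), (6, 4)}; affine count = 9; |E(F_7)| = 10.

Discriminant check: Δ ∝ 4a³ + 27b² = 4·1³ + 27·4² = 4·1 + 27·16 ≡ 2 (mod 7). Nonzero ⇒ E is nonsingular.
For each x ∈ F_7, compute rhs = x³ + 1·x + 4 mod 7, then count y ∈ F_7 with y² ≡ rhs.
  x = 0: rhs = 4, matching y values: 2, 5 (2 points).
  x = 1: rhs = 6, matching y values: none (0 points).
  x = 2: rhs = 0, matching y values: 0 (1 points).
  x = 3: rhs = 6, matching y values: none (0 points).
  x = 4: rhs = 2, matching y values: 3, 4 (2 points).
  x = 5: rhs = 1, matching y values: 1, 6 (2 points).
  x = 6: rhs = 2, matching y values: 3, 4 (2 points).
Total affine count: 9.
Full point count |E(F_7)| = 9 + 1 = 10.
Hasse bound: |10 − (7+1)| = |2| = 2 ≤ 2√7 ≈ 5.2915 ✓.


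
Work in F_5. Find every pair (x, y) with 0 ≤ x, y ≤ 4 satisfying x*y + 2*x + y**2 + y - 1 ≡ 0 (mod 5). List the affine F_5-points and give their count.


Affine F_5-points: {(0, 2), (1, 4), (3, 0), (3, 1)}; count = 4.

For each of the 25 pairs (x, y) ∈ F_5², evaluate f(x, y) mod 5. Record the zeros.
  x = 0: [0↦4, 1↦1, 2↦0, 3↦1, 4↦4]  zeros at y ∈ {2}
  x = 1: [0↦1, 1↦4, 2↦4, 3↦1, 4↦0]  zeros at y ∈ {4}
  x = 2: [0↦3, 1↦2, 2↦3, 3↦1, 4↦1]  zeros at y ∈ ∅
  x = 3: [0↦0, 1↦0, 2↦2, 3↦1, 4↦2]  zeros at y ∈ {0, 1}
  x = 4: [0↦2, 1↦3, 2↦1, 3↦1, 4↦3]  zeros at y ∈ ∅
Collecting zeros: affine points = {(0, 2), (1, 4), (3, 0), (3, 1)}.
Total count |C(F_5)_aff| = 4.


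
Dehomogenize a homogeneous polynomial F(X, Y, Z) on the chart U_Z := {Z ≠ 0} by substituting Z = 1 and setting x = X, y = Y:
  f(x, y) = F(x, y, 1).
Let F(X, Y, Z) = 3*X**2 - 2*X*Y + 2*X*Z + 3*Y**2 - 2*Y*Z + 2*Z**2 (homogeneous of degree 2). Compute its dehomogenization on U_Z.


f(x, y) = 3*x**2 - 2*x*y + 2*x + 3*y**2 - 2*y + 2

On U_Z we set Z = 1. Each monomial c·X^i·Y^j·Z^k in F becomes c·x^i·y^j·1^k = c·x^i·y^j.
Substituting Z = 1: F(X, Y, 1) = 3*x**2 - 2*x*y + 2*x + 3*y**2 - 2*y + 2.
Note: deg(f) ≤ deg(F) = 2; strict inequality happens when F is divisible by Z (lost terms).


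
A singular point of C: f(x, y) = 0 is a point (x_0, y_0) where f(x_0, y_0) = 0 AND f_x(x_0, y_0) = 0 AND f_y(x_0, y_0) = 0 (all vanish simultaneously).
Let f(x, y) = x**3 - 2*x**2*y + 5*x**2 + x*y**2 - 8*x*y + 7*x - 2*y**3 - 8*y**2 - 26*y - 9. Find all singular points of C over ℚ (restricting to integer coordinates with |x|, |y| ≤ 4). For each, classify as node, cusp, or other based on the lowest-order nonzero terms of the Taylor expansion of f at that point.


Singular points: {(-3, -2)}; classification: cusp.

Compute partial derivatives:
  f_x = 3*x**2 - 4*x*y + 10*x + y**2 - 8*y + 7.
  f_y = -2*x**2 + 2*x*y - 8*x - 6*y**2 - 16*y - 26.
Scan x_0 ∈ {−4, ..., 4}. For each x_0, f_y(x_0, y) is a polynomial in y; find its integer roots y ∈ {−4, ..., 4}, then test f_x and f at those candidates.
  x = -4: f_y(-4, y) = -6*y**2 - 24*y - 26; no integer root y with |y| ≤ 4.
  x = -3: f_y(-3, y) = -6*y**2 - 22*y - 20; vanishes at y ∈ {-2}. (-3, -2): f_x = 0, f = 0 — SINGULAR.
  x = -2: f_y(-2, y) = -6*y**2 - 20*y - 18; no integer root y with |y| ≤ 4.
  x = -1: f_y(-1, y) = -6*y**2 - 18*y - 20; no integer root y with |y| ≤ 4.
  x = 0: f_y(0, y) = -6*y**2 - 16*y - 26; no integer root y with |y| ≤ 4.
  x = 1: f_y(1, y) = -6*y**2 - 14*y - 36; no integer root y with |y| ≤ 4.
  x = 2: f_y(2, y) = -6*y**2 - 12*y - 50; no integer root y with |y| ≤ 4.
  x = 3: f_y(3, y) = -6*y**2 - 10*y - 68; no integer root y with |y| ≤ 4.
  x = 4: f_y(4, y) = -6*y**2 - 8*y - 90; no integer root y with |y| ≤ 4.
Only singular point on the grid: (-3, -2).
Classify: substitute x = -3 + u, y = -2 + v and expand: f = u**3 - 2*u**2*v + u*v**2 - 2*v**3 + v**2.
No constant or linear terms (consistent with a singular point). Quadratic part: v**2. Cubic part: u**3 - 2*u**2*v + u*v**2 - 2*v**3.
The quadratic part v**2 is a perfect square, so there is a single (double) tangent line v = 0, i.e. y = -2. Restricting the cubic part to that line (v = 0) leaves u**3 ≠ 0, so f is not divisible by v and the branch is v² ≈ -u**3 to lowest order — this is a cusp.
Classification: cusp.


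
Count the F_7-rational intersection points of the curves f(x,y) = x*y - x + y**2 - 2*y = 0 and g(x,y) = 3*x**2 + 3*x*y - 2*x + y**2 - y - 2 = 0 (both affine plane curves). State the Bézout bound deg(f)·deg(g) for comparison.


Common zeros: {(0, 2), (2, 4)}; count = 2; Bézout bound = 4.

deg(f) = 2, deg(g) = 2, so Bézout bound = 4.
Scan x ∈ F_7. For each x, list the y ∈ F_7 with f(x, y) ≡ 0 and those with g(x, y) ≡ 0 (mod 7); the common zeros in that column are the intersection.
  x = 0: f ≡ 0 at y ∈ {0, 2}; g ≡ 0 at y ∈ {2, 6}; common: {2}.
  x = 1: f ≡ 0 at y ∈ ∅; g ≡ 0 at y ∈ {2, 3}; common: ∅.
  x = 2: f ≡ 0 at y ∈ {3, 4}; g ≡ 0 at y ∈ {4, 5}; common: {4}.
  x = 3: f ≡ 0 at y ∈ ∅; g ≡ 0 at y ∈ {1, 5}; common: ∅.
  x = 4: f ≡ 0 at y ∈ ∅; g ≡ 0 at y ∈ {4, 6}; common: ∅.
  x = 5: f ≡ 0 at y ∈ {5, 6}; g ≡ 0 at y ∈ {0}; common: ∅.
  x = 6: f ≡ 0 at y ∈ ∅; g ≡ 0 at y ∈ {1, 3}; common: ∅.
Collecting: common zeros = {(0, 2), (2, 4)}, so the count is 2.
Comparison with the Bézout bound: 2 ≤ 4 = deg(f)·deg(g), as expected for curves with no common component (the affine F_7-count falls short of the bound because intersections may lie at infinity, over extension fields, or carry multiplicity).


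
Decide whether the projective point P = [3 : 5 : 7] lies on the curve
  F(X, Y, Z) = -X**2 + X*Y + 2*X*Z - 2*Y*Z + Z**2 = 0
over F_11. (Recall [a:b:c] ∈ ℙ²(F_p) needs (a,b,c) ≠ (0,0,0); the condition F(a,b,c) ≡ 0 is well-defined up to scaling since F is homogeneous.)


F(3,5,7) ≡ 5 (mod 11); P is NOT on the curve.

Evaluate F(3, 5, 7) term-by-term (mod 11).
  -X**2 ↦ -1·9·1·1 = -9
  X*Y ↦ 1·3·5·1 = 15
  2*X*Z ↦ 2·3·1·7 = 42
  -2*Y*Z ↦ -2·1·5·7 = -70
  Z**2 ↦ 1·1·1·49 = 49
Sum: F(3, 5, 7) = (-9) + (15) + (42) + (-70) + (49) = 27.
Reducing mod 11: 27 ≡ 5 (mod 11).
Since F(a, b, c) ≡ 5 ≠ 0 (mod 11), P does NOT lie on the curve.


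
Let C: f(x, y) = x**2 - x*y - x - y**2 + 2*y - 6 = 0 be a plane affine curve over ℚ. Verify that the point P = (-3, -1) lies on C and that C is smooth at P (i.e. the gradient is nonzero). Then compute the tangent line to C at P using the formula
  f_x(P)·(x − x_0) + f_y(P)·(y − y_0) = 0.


Tangent line at P: -6*x + 7*y - 11 = 0.

Step 1: f(-3, -1) = 0, so P lies on C.
Step 2: partial derivatives
  f_x(x, y) = 2*x - y - 1, f_y(x, y) = -x - 2*y + 2.
  f_x(P) = -6, f_y(P) = 7 (gradient nonzero, so P is smooth).
Step 3: tangent line at P: -6·(x − -3) + 7·(y − -1) = 0.
Expanding: -6*x + 7*y - 11 = 0.


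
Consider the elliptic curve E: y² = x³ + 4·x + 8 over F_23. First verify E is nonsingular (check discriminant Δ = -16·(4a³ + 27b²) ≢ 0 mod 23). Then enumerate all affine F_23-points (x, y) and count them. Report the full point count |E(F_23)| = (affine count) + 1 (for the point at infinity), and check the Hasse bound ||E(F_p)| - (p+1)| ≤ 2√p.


Affine points = {(0, 10), (0, 13), (1, 6), (1, 17), (2, 1), (2, 22), (3, 1), (3, 22), (6, 8), (6, 15), (8, 0), (10, 6), (10, 17), (11, 7), (11, 16), (12, 6), (12, 17), (13, 7), (13, 16), (14, 5), (14, 18), (15, 4), (15, 19), (18, 1), (18, 22), (22, 7), (22, 16)}; affine count = 27; |E(F_23)| = 28.

Discriminant check: Δ ∝ 4a³ + 27b² = 4·4³ + 27·8² = 4·64 + 27·64 ≡ 6 (mod 23). Nonzero ⇒ E is nonsingular.
For each x ∈ F_23, compute rhs = x³ + 4·x + 8 mod 23, then count y ∈ F_23 with y² ≡ rhs.
  x = 0: rhs = 8, matching y values: 10, 13 (2 points).
  x = 1: rhs = 13, matching y values: 6, 17 (2 points).
  x = 2: rhs = 1, matching y values: 1, 22 (2 points).
  x = 3: rhs = 1, matching y values: 1, 22 (2 points).
  x = 4: rhs = 19, matching y values: none (0 points).
  x = 5: rhs = 15, matching y values: none (0 points).
  x = 6: rhs = 18, matching y values: 8, 15 (2 points).
  x = 7: rhs = 11, matching y values: none (0 points).
  x = 8: rhs = 0, matching y values: 0 (1 points).
  x = 9: rhs = 14, matching y values: none (0 points).
  x = 10: rhs = 13, matching y values: 6, 17 (2 points).
  x = 11: rhs = 3, matching y values: 7, 16 (2 points).
  x = 12: rhs = 13, matching y values: 6, 17 (2 points).
  x = 13: rhs = 3, matching y values: 7, 16 (2 points).
  x = 14: rhs = 2, matching y values: 5, 18 (2 points).
  x = 15: rhs = 16, matching y values: 4, 19 (2 points).
  x = 16: rhs = 5, matching y values: none (0 points).
  x = 17: rhs = 21, matching y values: none (0 points).
  x = 18: rhs = 1, matching y values: 1, 22 (2 points).
  x = 19: rhs = 20, matching y values: none (0 points).
  x = 20: rhs = 15, matching y values: none (0 points).
  x = 21: rhs = 15, matching y values: none (0 points).
  x = 22: rhs = 3, matching y values: 7, 16 (2 points).
Total affine count: 27.
Full point count |E(F_23)| = 27 + 1 = 28.
Hasse bound: |28 − (23+1)| = |4| = 4 ≤ 2√23 ≈ 9.5917 ✓.


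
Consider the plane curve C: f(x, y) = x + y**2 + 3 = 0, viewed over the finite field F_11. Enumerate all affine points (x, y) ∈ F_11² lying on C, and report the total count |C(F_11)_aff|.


Affine F_11-points: {(3, 4), (3, 7), (4, 2), (4, 9), (5, 5), (5, 6), (7, 1), (7, 10), (8, 0), (10, 3), (10, 8)}; count = 11.

For each of the 121 pairs (x, y) ∈ F_11², evaluate f(x, y) mod 11. Record the zeros.
  x = 0: [0↦3, 1↦4, 2↦7, 3↦1, 4↦8, 5↦6, 6↦6, 7↦8, 8↦1, 9↦7, 10↦4]  zeros at y ∈ ∅
  x = 1: [0↦4, 1↦5, 2↦8, 3↦2, 4↦9, 5↦7, 6↦7, 7↦9, 8↦2, 9↦8, 10↦5]  zeros at y ∈ ∅
  x = 2: [0↦5, 1↦6, 2↦9, 3↦3, 4↦10, 5↦8, 6↦8, 7↦10, 8↦3, 9↦9, 10↦6]  zeros at y ∈ ∅
  x = 3: [0↦6, 1↦7, 2↦10, 3↦4, 4↦0, 5↦9, 6↦9, 7↦0, 8↦4, 9↦10, 10↦7]  zeros at y ∈ {4, 7}
  x = 4: [0↦7, 1↦8, 2↦0, 3↦5, 4↦1, 5↦10, 6↦10, 7↦1, 8↦5, 9↦0, 10↦8]  zeros at y ∈ {2, 9}
  x = 5: [0↦8, 1↦9, 2↦1, 3↦6, 4↦2, 5↦0, 6↦0, 7↦2, 8↦6, 9↦1, 10↦9]  zeros at y ∈ {5, 6}
  x = 6: [0↦9, 1↦10, 2↦2, 3↦7, 4↦3, 5↦1, 6↦1, 7↦3, 8↦7, 9↦2, 10↦10]  zeros at y ∈ ∅
  x = 7: [0↦10, 1↦0, 2↦3, 3↦8, 4↦4, 5↦2, 6↦2, 7↦4, 8↦8, 9↦3, 10↦0]  zeros at y ∈ {1, 10}
  x = 8: [0↦0, 1↦1, 2↦4, 3↦9, 4↦5, 5↦3, 6↦3, 7↦5, 8↦9, 9↦4, 10↦1]  zeros at y ∈ {0}
  x = 9: [0↦1, 1↦2, 2↦5, 3↦10, 4↦6, 5↦4, 6↦4, 7↦6, 8↦10, 9↦5, 10↦2]  zeros at y ∈ ∅
  x = 10: [0↦2, 1↦3, 2↦6, 3↦0, 4↦7, 5↦5, 6↦5, 7↦7, 8↦0, 9↦6, 10↦3]  zeros at y ∈ {3, 8}
Collecting zeros: affine points = {(3, 4), (3, 7), (4, 2), (4, 9), (5, 5), (5, 6), (7, 1), (7, 10), (8, 0), (10, 3), (10, 8)}.
Total count |C(F_11)_aff| = 11.


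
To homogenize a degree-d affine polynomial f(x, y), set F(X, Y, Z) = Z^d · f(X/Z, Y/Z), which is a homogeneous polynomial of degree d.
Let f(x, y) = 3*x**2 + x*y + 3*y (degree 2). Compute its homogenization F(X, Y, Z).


F(X, Y, Z) = 3*X**2 + X*Y + 3*Y*Z

deg(f) = 2.
Substitute x = X/Z, y = Y/Z into f, then multiply by Z^2.
  monomial 3·x^2·y^0 ↦ 3·X^2·Y^0·Z^0.
  monomial 1·x^1·y^1 ↦ 1·X^1·Y^1·Z^0.
  monomial 3·x^0·y^1 ↦ 3·X^0·Y^1·Z^1.
Collecting: F(X, Y, Z) = 3*X**2 + X*Y + 3*Y*Z.


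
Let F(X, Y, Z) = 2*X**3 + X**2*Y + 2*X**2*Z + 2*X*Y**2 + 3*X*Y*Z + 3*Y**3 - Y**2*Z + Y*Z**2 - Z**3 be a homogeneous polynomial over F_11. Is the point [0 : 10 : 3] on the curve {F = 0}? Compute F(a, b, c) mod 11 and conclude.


F(0,10,3) ≡ 2 (mod 11); P is NOT on the curve.

Evaluate F(0, 10, 3) term-by-term (mod 11).
  2*X**3 ↦ 2·0·1·1 = 0
  X**2*Y ↦ 1·0·10·1 = 0
  2*X**2*Z ↦ 2·0·1·3 = 0
  2*X*Y**2 ↦ 2·0·100·1 = 0
  3*X*Y*Z ↦ 3·0·10·3 = 0
  3*Y**3 ↦ 3·1·1000·1 = 3000
  -Y**2*Z ↦ -1·1·100·3 = -300
  Y*Z**2 ↦ 1·1·10·9 = 90
  -Z**3 ↦ -1·1·1·27 = -27
Sum: F(0, 10, 3) = (0) + (0) + (0) + (0) + (0) + (3000) + (-300) + (90) + (-27) = 2763.
Reducing mod 11: 2763 ≡ 2 (mod 11).
Since F(a, b, c) ≡ 2 ≠ 0 (mod 11), P does NOT lie on the curve.


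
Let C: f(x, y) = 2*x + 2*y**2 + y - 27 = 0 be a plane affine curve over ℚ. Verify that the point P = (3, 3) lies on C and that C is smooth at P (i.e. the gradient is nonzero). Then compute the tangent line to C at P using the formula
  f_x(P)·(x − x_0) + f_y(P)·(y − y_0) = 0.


Tangent line at P: 2*x + 13*y - 45 = 0.

Step 1: f(3, 3) = 0, so P lies on C.
Step 2: partial derivatives
  f_x(x, y) = 2, f_y(x, y) = 4*y + 1.
  f_x(P) = 2, f_y(P) = 13 (gradient nonzero, so P is smooth).
Step 3: tangent line at P: 2·(x − 3) + 13·(y − 3) = 0.
Expanding: 2*x + 13*y - 45 = 0.


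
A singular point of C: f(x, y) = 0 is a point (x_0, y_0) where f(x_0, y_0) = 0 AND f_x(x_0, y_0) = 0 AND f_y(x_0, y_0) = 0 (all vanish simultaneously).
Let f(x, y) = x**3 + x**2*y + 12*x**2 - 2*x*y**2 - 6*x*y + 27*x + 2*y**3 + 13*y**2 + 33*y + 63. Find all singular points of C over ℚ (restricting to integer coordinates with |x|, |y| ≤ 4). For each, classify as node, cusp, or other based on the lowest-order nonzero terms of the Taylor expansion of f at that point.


Singular points: {(-3, -3)}; classification: cusp.

Compute partial derivatives:
  f_x = 3*x**2 + 2*x*y + 24*x - 2*y**2 - 6*y + 27.
  f_y = x**2 - 4*x*y - 6*x + 6*y**2 + 26*y + 33.
Scan x_0 ∈ {−4, ..., 4}. For each x_0, f_y(x_0, y) is a polynomial in y; find its integer roots y ∈ {−4, ..., 4}, then test f_x and f at those candidates.
  x = -4: f_y(-4, y) = 6*y**2 + 42*y + 73; no integer root y with |y| ≤ 4.
  x = -3: f_y(-3, y) = 6*y**2 + 38*y + 60; vanishes at y ∈ {-3}. (-3, -3): f_x = 0, f = 0 — SINGULAR.
  x = -2: f_y(-2, y) = 6*y**2 + 34*y + 49; no integer root y with |y| ≤ 4.
  x = -1: f_y(-1, y) = 6*y**2 + 30*y + 40; no integer root y with |y| ≤ 4.
  x = 0: f_y(0, y) = 6*y**2 + 26*y + 33; no integer root y with |y| ≤ 4.
  x = 1: f_y(1, y) = 6*y**2 + 22*y + 28; no integer root y with |y| ≤ 4.
  x = 2: f_y(2, y) = 6*y**2 + 18*y + 25; no integer root y with |y| ≤ 4.
  x = 3: f_y(3, y) = 6*y**2 + 14*y + 24; no integer root y with |y| ≤ 4.
  x = 4: f_y(4, y) = 6*y**2 + 10*y + 25; no integer root y with |y| ≤ 4.
Only singular point on the grid: (-3, -3).
Classify: substitute x = -3 + u, y = -3 + v and expand: f = u**3 + u**2*v - 2*u*v**2 + 2*v**3 + v**2.
No constant or linear terms (consistent with a singular point). Quadratic part: v**2. Cubic part: u**3 + u**2*v - 2*u*v**2 + 2*v**3.
The quadratic part v**2 is a perfect square, so there is a single (double) tangent line v = 0, i.e. y = -3. Restricting the cubic part to that line (v = 0) leaves u**3 ≠ 0, so f is not divisible by v and the branch is v² ≈ -u**3 to lowest order — this is a cusp.
Classification: cusp.


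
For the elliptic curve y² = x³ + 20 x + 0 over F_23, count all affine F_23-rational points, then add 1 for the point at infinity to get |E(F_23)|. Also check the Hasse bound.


Affine points = {(0, 0), (2, 5), (2, 18), (3, 8), (3, 15), (4, 11), (4, 12), (5, 8), (5, 15), (7, 0), (9, 9), (9, 14), (10, 2), (10, 21), (12, 6), (12, 17), (15, 8), (15, 15), (16, 0), (17, 3), (17, 20), (22, 5), (22, 18)}; affine count = 23; |E(F_23)| = 24.

Discriminant check: Δ ∝ 4a³ + 27b² = 4·20³ + 27·0² = 4·8000 + 27·0 ≡ 7 (mod 23). Nonzero ⇒ E is nonsingular.
For each x ∈ F_23, compute rhs = x³ + 20·x + 0 mod 23, then count y ∈ F_23 with y² ≡ rhs.
  x = 0: rhs = 0, matching y values: 0 (1 points).
  x = 1: rhs = 21, matching y values: none (0 points).
  x = 2: rhs = 2, matching y values: 5, 18 (2 points).
  x = 3: rhs = 18, matching y values: 8, 15 (2 points).
  x = 4: rhs = 6, matching y values: 11, 12 (2 points).
  x = 5: rhs = 18, matching y values: 8, 15 (2 points).
  x = 6: rhs = 14, matching y values: none (0 points).
  x = 7: rhs = 0, matching y values: 0 (1 points).
  x = 8: rhs = 5, matching y values: none (0 points).
  x = 9: rhs = 12, matching y values: 9, 14 (2 points).
  x = 10: rhs = 4, matching y values: 2, 21 (2 points).
  x = 11: rhs = 10, matching y values: none (0 points).
  x = 12: rhs = 13, matching y values: 6, 17 (2 points).
  x = 13: rhs = 19, matching y values: none (0 points).
  x = 14: rhs = 11, matching y values: none (0 points).
  x = 15: rhs = 18, matching y values: 8, 15 (2 points).
  x = 16: rhs = 0, matching y values: 0 (1 points).
  x = 17: rhs = 9, matching y values: 3, 20 (2 points).
  x = 18: rhs = 5, matching y values: none (0 points).
  x = 19: rhs = 17, matching y values: none (0 points).
  x = 20: rhs = 5, matching y values: none (0 points).
  x = 21: rhs = 21, matching y values: none (0 points).
  x = 22: rhs = 2, matching y values: 5, 18 (2 points).
Total affine count: 23.
Full point count |E(F_23)| = 23 + 1 = 24.
Hasse bound: |24 − (23+1)| = |0| = 0 ≤ 2√23 ≈ 9.5917 ✓.


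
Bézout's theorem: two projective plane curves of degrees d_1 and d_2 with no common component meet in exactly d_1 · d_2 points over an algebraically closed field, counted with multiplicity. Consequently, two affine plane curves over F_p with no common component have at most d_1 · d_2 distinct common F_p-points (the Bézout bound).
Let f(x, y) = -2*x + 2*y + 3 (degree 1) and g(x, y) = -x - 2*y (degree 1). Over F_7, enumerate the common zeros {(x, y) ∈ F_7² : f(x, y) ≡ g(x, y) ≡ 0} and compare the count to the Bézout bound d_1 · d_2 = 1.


Common zeros: {(1, 3)}; count = 1; Bézout bound = 1.

deg(f) = 1, deg(g) = 1, so Bézout bound = 1.
Scan x ∈ F_7. For each x, list the y ∈ F_7 with f(x, y) ≡ 0 and those with g(x, y) ≡ 0 (mod 7); the common zeros in that column are the intersection.
  x = 0: f ≡ 0 at y ∈ {2}; g ≡ 0 at y ∈ {0}; common: ∅.
  x = 1: f ≡ 0 at y ∈ {3}; g ≡ 0 at y ∈ {3}; common: {3}.
  x = 2: f ≡ 0 at y ∈ {4}; g ≡ 0 at y ∈ {6}; common: ∅.
  x = 3: f ≡ 0 at y ∈ {5}; g ≡ 0 at y ∈ {2}; common: ∅.
  x = 4: f ≡ 0 at y ∈ {6}; g ≡ 0 at y ∈ {5}; common: ∅.
  x = 5: f ≡ 0 at y ∈ {0}; g ≡ 0 at y ∈ {1}; common: ∅.
  x = 6: f ≡ 0 at y ∈ {1}; g ≡ 0 at y ∈ {4}; common: ∅.
Collecting: common zeros = {(1, 3)}, so the count is 1.
Comparison with the Bézout bound: 1 ≤ 1 = deg(f)·deg(g), as expected for curves with no common component (the bound is attained).


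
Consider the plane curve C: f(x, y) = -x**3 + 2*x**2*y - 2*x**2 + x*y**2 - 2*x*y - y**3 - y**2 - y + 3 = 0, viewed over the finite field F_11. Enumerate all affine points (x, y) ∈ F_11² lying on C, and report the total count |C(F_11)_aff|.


Affine F_11-points: {(0, 1), (0, 2), (0, 7), (1, 0), (2, 2), (2, 3), (2, 7), (6, 4), (6, 6), (7, 9), (8, 8), (10, 7)}; count = 12.

For each of the 121 pairs (x, y) ∈ F_11², evaluate f(x, y) mod 11. Record the zeros.
  x = 0: [0↦3, 1↦0, 2↦0, 3↦8, 4↦7, 5↦2, 6↦9, 7↦0, 8↦2, 9↦9, 10↦4]  zeros at y ∈ {1, 2, 7}
  x = 1: [0↦0, 1↦9, 2↦1, 3↦3, 4↦9, 5↦2, 6↦9, 7↦2, 8↦8, 9↦10, 10↦2]  zeros at y ∈ {0}
  x = 2: [0↦9, 1↦1, 2↦0, 3↦0, 4↦6, 5↦1, 6↦1, 7↦0, 8↦3, 9↦4, 10↦8]  zeros at y ∈ {2, 3, 7}
  x = 3: [0↦2, 1↦3, 2↦2, 3↦4, 4↦3, 5↦4, 6↦1, 7↦10, 8↦3, 9↦7, 10↦5]  zeros at y ∈ ∅
  x = 4: [0↦6, 1↦9, 2↦1, 3↦9, 4↦5, 5↦5, 6↦3, 7↦4, 8↦2, 9↦2, 10↦9]  zeros at y ∈ ∅
  x = 5: [0↦4, 1↦2, 2↦2, 3↦9, 4↦6, 5↦9, 6↦1, 7↦9, 8↦5, 9↦5, 10↦3]  zeros at y ∈ ∅
  x = 6: [0↦1, 1↦9, 2↦10, 3↦9, 4↦0, 5↦10, 6↦0, 7↦8, 8↦6, 9↦10, 10↦3]  zeros at y ∈ {4, 6}
  x = 7: [0↦2, 1↦2, 2↦8, 3↦3, 4↦3, 5↦2, 6↦5, 7↦6, 8↦10, 9↦0, 10↦3]  zeros at y ∈ {9}
  x = 8: [0↦1, 1↦8, 2↦1, 3↦7, 4↦9, 5↦1, 6↦10, 7↦8, 8↦0, 9↦2, 10↦8]  zeros at y ∈ {8}
  x = 9: [0↦3, 1↦10, 2↦5, 3↦4, 4↦1, 5↦1, 6↦9, 7↦8, 8↦3, 9↦10, 10↦1]  zeros at y ∈ ∅
  x = 10: [0↦2, 1↦2, 2↦3, 3↦10, 4↦6, 5↦7, 6↦7, 7↦0, 8↦2, 9↦7, 10↦9]  zeros at y ∈ {7}
Collecting zeros: affine points = {(0, 1), (0, 2), (0, 7), (1, 0), (2, 2), (2, 3), (2, 7), (6, 4), (6, 6), (7, 9), (8, 8), (10, 7)}.
Total count |C(F_11)_aff| = 12.


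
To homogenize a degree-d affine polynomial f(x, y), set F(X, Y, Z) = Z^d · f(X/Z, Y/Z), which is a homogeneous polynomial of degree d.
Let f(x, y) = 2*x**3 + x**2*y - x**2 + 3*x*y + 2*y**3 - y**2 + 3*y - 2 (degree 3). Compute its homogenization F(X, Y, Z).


F(X, Y, Z) = 2*X**3 + X**2*Y - X**2*Z + 3*X*Y*Z + 2*Y**3 - Y**2*Z + 3*Y*Z**2 - 2*Z**3

deg(f) = 3.
Substitute x = X/Z, y = Y/Z into f, then multiply by Z^3.
  monomial 2·x^3·y^0 ↦ 2·X^3·Y^0·Z^0.
  monomial 1·x^2·y^1 ↦ 1·X^2·Y^1·Z^0.
  monomial -1·x^2·y^0 ↦ -1·X^2·Y^0·Z^1.
  monomial 3·x^1·y^1 ↦ 3·X^1·Y^1·Z^1.
  monomial 2·x^0·y^3 ↦ 2·X^0·Y^3·Z^0.
  monomial -1·x^0·y^2 ↦ -1·X^0·Y^2·Z^1.
  monomial 3·x^0·y^1 ↦ 3·X^0·Y^1·Z^2.
  monomial -2·x^0·y^0 ↦ -2·X^0·Y^0·Z^3.
Collecting: F(X, Y, Z) = 2*X**3 + X**2*Y - X**2*Z + 3*X*Y*Z + 2*Y**3 - Y**2*Z + 3*Y*Z**2 - 2*Z**3.


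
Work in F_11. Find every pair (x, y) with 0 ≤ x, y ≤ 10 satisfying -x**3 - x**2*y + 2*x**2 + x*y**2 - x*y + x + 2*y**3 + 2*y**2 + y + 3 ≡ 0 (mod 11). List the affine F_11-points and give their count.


Affine F_11-points: {(0, 5), (1, 6), (2, 5), (3, 2), (3, 10), (5, 7), (5, 10), (6, 3), (6, 5), (6, 10)}; count = 10.

For each of the 121 pairs (x, y) ∈ F_11², evaluate f(x, y) mod 11. Record the zeros.
  x = 0: [0↦3, 1↦8, 2↦7, 3↦1, 4↦2, 5↦0, 6↦7, 7↦2, 8↦8, 9↦4, 10↦2]  zeros at y ∈ {5}
  x = 1: [0↦5, 1↦9, 2↦9, 3↦6, 4↦1, 5↦6, 6↦0, 7↦6, 8↦3, 9↦3, 10↦7]  zeros at y ∈ {6}
  x = 2: [0↦5, 1↦6, 2↦5, 3↦3, 4↦1, 5↦0, 6↦1, 7↦5, 8↦2, 9↦4, 10↦1]  zeros at y ∈ {5}
  x = 3: [0↦8, 1↦4, 2↦0, 3↦8, 4↦7, 5↦9, 6↦4, 7↦4, 8↦10, 9↦1, 10↦0]  zeros at y ∈ {2, 10}
  x = 4: [0↦8, 1↦8, 2↦10, 3↦4, 4↦2, 5↦5, 6↦3, 7↦8, 8↦10, 9↦10, 10↦9]  zeros at y ∈ ∅
  x = 5: [0↦10, 1↦1, 2↦7, 3↦7, 4↦2, 5↦4, 6↦3, 7↦0, 8↦7, 9↦3, 10↦0]  zeros at y ∈ {7, 10}
  x = 6: [0↦8, 1↦10, 2↦7, 3↦0, 4↦1, 5↦0, 6↦9, 7↦7, 8↦6, 9↦7, 10↦0]  zeros at y ∈ {3, 5, 10}
  x = 7: [0↦7, 1↦7, 2↦4, 3↦10, 4↦4, 5↦9, 6↦4, 7↦1, 8↦1, 9↦5, 10↦3]  zeros at y ∈ ∅
  x = 8: [0↦1, 1↦8, 2↦3, 3↦9, 4↦5, 5↦3, 6↦4, 7↦9, 8↦8, 9↦2, 10↦3]  zeros at y ∈ ∅
  x = 9: [0↦6, 1↦7, 2↦9, 3↦2, 4↦9, 5↦9, 6↦3, 7↦3, 8↦10, 9↦3, 10↦5]  zeros at y ∈ ∅
  x = 10: [0↦5, 1↦9, 2↦5, 3↦5, 4↦10, 5↦10, 6↦6, 7↦10, 8↦1, 9↦2, 10↦3]  zeros at y ∈ ∅
Collecting zeros: affine points = {(0, 5), (1, 6), (2, 5), (3, 2), (3, 10), (5, 7), (5, 10), (6, 3), (6, 5), (6, 10)}.
Total count |C(F_11)_aff| = 10.
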